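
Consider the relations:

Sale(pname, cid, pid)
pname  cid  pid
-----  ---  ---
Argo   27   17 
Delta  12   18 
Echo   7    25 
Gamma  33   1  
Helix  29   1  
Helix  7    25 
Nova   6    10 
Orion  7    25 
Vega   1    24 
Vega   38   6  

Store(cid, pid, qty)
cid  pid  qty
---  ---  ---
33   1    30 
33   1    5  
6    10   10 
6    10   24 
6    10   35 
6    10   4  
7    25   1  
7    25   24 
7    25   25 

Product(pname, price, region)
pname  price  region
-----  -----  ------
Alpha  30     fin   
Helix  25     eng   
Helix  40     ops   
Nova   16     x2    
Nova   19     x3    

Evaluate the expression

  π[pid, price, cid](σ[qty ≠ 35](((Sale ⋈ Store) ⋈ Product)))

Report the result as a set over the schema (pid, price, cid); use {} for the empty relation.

{(10, 16, 6), (10, 19, 6), (25, 25, 7), (25, 40, 7)}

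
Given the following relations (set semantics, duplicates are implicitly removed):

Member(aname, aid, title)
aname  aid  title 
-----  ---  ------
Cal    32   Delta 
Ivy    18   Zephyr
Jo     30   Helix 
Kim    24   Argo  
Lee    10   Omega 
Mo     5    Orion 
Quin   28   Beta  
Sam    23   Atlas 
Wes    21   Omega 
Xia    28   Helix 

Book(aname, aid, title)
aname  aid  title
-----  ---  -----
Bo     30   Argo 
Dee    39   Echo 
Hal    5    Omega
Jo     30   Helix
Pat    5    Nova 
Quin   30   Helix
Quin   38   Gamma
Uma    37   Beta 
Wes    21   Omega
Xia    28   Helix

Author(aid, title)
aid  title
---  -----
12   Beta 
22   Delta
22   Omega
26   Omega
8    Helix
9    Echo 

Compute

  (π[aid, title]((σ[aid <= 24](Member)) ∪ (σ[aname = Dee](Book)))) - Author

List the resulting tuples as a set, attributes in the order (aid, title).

{(10, Omega), (18, Zephyr), (21, Omega), (23, Atlas), (24, Argo), (39, Echo), (5, Orion)}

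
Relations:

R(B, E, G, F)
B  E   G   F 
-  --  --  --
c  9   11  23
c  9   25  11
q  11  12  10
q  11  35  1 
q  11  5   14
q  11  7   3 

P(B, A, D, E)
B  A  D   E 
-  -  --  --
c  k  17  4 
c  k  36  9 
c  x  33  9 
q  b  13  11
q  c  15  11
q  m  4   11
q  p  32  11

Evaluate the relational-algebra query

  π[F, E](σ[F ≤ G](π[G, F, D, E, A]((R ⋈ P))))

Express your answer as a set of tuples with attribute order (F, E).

Natural join on B, E: {(c, 9, 11, 23, k, 36), (c, 9, 11, 23, x, 33), (c, 9, 25, 11, k, 36), (c, 9, 25, 11, x, 33), (q, 11, 12, 10, b, 13), (q, 11, 12, 10, c, 15), (q, 11, 12, 10, m, 4), (q, 11, 12, 10, p, 32), (q, 11, 35, 1, b, 13), (q, 11, 35, 1, c, 15), (q, 11, 35, 1, m, 4), (q, 11, 35, 1, p, 32), (q, 11, 5, 14, b, 13), (q, 11, 5, 14, c, 15), (q, 11, 5, 14, m, 4), (q, 11, 5, 14, p, 32), (q, 11, 7, 3, b, 13), (q, 11, 7, 3, c, 15), (q, 11, 7, 3, m, 4), (q, 11, 7, 3, p, 32)}
π_{G, F, D, E, A} gives {(11, 23, 33, 9, x), (11, 23, 36, 9, k), (12, 10, 13, 11, b), (12, 10, 15, 11, c), (12, 10, 32, 11, p), (12, 10, 4, 11, m), (25, 11, 33, 9, x), (25, 11, 36, 9, k), (35, 1, 13, 11, b), (35, 1, 15, 11, c), (35, 1, 32, 11, p), (35, 1, 4, 11, m), (5, 14, 13, 11, b), (5, 14, 15, 11, c), (5, 14, 32, 11, p), (5, 14, 4, 11, m), (7, 3, 13, 11, b), (7, 3, 15, 11, c), (7, 3, 32, 11, p), (7, 3, 4, 11, m)}.
Selection F ≤ G: {(12, 10, 13, 11, b), (12, 10, 15, 11, c), (12, 10, 32, 11, p), (12, 10, 4, 11, m), (25, 11, 33, 9, x), (25, 11, 36, 9, k), (35, 1, 13, 11, b), (35, 1, 15, 11, c), (35, 1, 32, 11, p), (35, 1, 4, 11, m), (7, 3, 13, 11, b), (7, 3, 15, 11, c), (7, 3, 32, 11, p), (7, 3, 4, 11, m)}
π_{F, E} gives {(1, 11), (10, 11), (11, 9), (3, 11)} (10 duplicate(s) eliminated).

{(1, 11), (10, 11), (11, 9), (3, 11)}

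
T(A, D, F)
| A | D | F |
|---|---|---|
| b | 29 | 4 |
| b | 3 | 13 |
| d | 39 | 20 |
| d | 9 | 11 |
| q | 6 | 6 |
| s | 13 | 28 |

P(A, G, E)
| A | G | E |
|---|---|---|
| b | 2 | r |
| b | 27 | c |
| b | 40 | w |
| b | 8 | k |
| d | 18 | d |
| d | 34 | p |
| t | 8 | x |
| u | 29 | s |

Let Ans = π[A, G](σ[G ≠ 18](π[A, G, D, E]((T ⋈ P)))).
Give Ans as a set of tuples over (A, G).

{(b, 2), (b, 27), (b, 40), (b, 8), (d, 34)}

Joining T and P on A yields {(b, 29, 4, 2, r), (b, 29, 4, 27, c), (b, 29, 4, 40, w), (b, 29, 4, 8, k), (b, 3, 13, 2, r), (b, 3, 13, 27, c), (b, 3, 13, 40, w), (b, 3, 13, 8, k), (d, 39, 20, 18, d), (d, 39, 20, 34, p), (d, 9, 11, 18, d), (d, 9, 11, 34, p)}.
Projecting to A, G, D, E: {(b, 2, 29, r), (b, 2, 3, r), (b, 27, 29, c), (b, 27, 3, c), (b, 40, 29, w), (b, 40, 3, w), (b, 8, 29, k), (b, 8, 3, k), (d, 18, 39, d), (d, 18, 9, d), (d, 34, 39, p), (d, 34, 9, p)}
σ[G ≠ 18]: keep tuples satisfying G ≠ 18 → {(b, 2, 29, r), (b, 2, 3, r), (b, 27, 29, c), (b, 27, 3, c), (b, 40, 29, w), (b, 40, 3, w), (b, 8, 29, k), (b, 8, 3, k), (d, 34, 39, p), (d, 34, 9, p)}
Projecting to A, G (5 duplicate(s) eliminated): {(b, 2), (b, 27), (b, 40), (b, 8), (d, 34)}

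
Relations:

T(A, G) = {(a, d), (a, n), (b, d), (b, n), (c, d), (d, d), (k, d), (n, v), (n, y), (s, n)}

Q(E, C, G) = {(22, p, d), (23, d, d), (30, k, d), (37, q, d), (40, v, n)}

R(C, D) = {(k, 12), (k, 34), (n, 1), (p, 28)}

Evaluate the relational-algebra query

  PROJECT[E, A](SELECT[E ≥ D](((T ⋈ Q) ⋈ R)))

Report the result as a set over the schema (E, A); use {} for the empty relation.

{(30, a), (30, b), (30, c), (30, d), (30, k)}

Natural join on G: {(a, d, 22, p), (a, d, 23, d), (a, d, 30, k), (a, d, 37, q), (a, n, 40, v), (b, d, 22, p), (b, d, 23, d), (b, d, 30, k), (b, d, 37, q), (b, n, 40, v), (c, d, 22, p), (c, d, 23, d), (c, d, 30, k), (c, d, 37, q), (d, d, 22, p), (d, d, 23, d), (d, d, 30, k), (d, d, 37, q), (k, d, 22, p), (k, d, 23, d), (k, d, 30, k), (k, d, 37, q), (s, n, 40, v)}
Natural join on C: {(a, d, 22, p, 28), (a, d, 30, k, 12), (a, d, 30, k, 34), (b, d, 22, p, 28), (b, d, 30, k, 12), (b, d, 30, k, 34), (c, d, 22, p, 28), (c, d, 30, k, 12), (c, d, 30, k, 34), (d, d, 22, p, 28), (d, d, 30, k, 12), (d, d, 30, k, 34), (k, d, 22, p, 28), (k, d, 30, k, 12), (k, d, 30, k, 34)}
Filtering on E ≥ D leaves {(a, d, 30, k, 12), (b, d, 30, k, 12), (c, d, 30, k, 12), (d, d, 30, k, 12), (k, d, 30, k, 12)}.
π[E, A]: project onto (E, A) → {(30, a), (30, b), (30, c), (30, d), (30, k)}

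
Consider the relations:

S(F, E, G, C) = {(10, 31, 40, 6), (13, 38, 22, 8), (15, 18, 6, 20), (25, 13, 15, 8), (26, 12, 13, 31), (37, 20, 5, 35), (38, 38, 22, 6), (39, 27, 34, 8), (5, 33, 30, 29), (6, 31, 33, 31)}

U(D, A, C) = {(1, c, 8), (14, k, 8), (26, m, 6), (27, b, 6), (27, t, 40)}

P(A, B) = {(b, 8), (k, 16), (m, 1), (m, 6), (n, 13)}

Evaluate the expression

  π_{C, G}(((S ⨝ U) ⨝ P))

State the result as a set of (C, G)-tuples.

{(6, 22), (6, 40), (8, 15), (8, 22), (8, 34)}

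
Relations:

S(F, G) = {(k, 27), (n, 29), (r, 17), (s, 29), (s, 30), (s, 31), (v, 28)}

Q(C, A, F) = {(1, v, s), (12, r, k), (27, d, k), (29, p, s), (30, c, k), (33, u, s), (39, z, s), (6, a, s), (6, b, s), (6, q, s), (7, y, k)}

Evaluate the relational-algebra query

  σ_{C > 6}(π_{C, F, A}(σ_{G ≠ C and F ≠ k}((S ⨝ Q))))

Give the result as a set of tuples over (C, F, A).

{(29, s, p), (33, s, u), (39, s, z)}

S ⋈ Q (natural join on F): {(k, 27, 12, r), (k, 27, 27, d), (k, 27, 30, c), (k, 27, 7, y), (s, 29, 1, v), (s, 29, 29, p), (s, 29, 33, u), (s, 29, 39, z), (s, 29, 6, a), (s, 29, 6, b), (s, 29, 6, q), (s, 30, 1, v), (s, 30, 29, p), (s, 30, 33, u), (s, 30, 39, z), (s, 30, 6, a), (s, 30, 6, b), (s, 30, 6, q), (s, 31, 1, v), (s, 31, 29, p), (s, 31, 33, u), (s, 31, 39, z), (s, 31, 6, a), (s, 31, 6, b), (s, 31, 6, q)}
Selection G ≠ C and F ≠ k: {(s, 29, 1, v), (s, 29, 33, u), (s, 29, 39, z), (s, 29, 6, a), (s, 29, 6, b), (s, 29, 6, q), (s, 30, 1, v), (s, 30, 29, p), (s, 30, 33, u), (s, 30, 39, z), (s, 30, 6, a), (s, 30, 6, b), (s, 30, 6, q), (s, 31, 1, v), (s, 31, 29, p), (s, 31, 33, u), (s, 31, 39, z), (s, 31, 6, a), (s, 31, 6, b), (s, 31, 6, q)}
π_{C, F, A} gives {(1, s, v), (29, s, p), (33, s, u), (39, s, z), (6, s, a), (6, s, b), (6, s, q)} (13 duplicate(s) eliminated).
Selection C > 6: {(29, s, p), (33, s, u), (39, s, z)}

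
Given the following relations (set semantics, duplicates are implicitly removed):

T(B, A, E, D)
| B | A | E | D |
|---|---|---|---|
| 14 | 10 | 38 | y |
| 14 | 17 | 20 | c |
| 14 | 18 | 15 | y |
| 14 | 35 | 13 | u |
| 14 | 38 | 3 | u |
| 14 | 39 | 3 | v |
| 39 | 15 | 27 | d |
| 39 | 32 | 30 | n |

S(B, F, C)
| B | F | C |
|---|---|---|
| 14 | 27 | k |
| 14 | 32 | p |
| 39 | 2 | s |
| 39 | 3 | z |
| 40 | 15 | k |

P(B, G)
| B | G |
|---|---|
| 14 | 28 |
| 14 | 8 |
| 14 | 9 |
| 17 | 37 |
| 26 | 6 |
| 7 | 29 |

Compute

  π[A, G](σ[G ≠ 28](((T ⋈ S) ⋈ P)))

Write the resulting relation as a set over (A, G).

{(10, 8), (10, 9), (17, 8), (17, 9), (18, 8), (18, 9), (35, 8), (35, 9), (38, 8), (38, 9), (39, 8), (39, 9)}

Joining T and S on B yields {(14, 10, 38, y, 27, k), (14, 10, 38, y, 32, p), (14, 17, 20, c, 27, k), (14, 17, 20, c, 32, p), (14, 18, 15, y, 27, k), (14, 18, 15, y, 32, p), (14, 35, 13, u, 27, k), (14, 35, 13, u, 32, p), (14, 38, 3, u, 27, k), (14, 38, 3, u, 32, p), (14, 39, 3, v, 27, k), (14, 39, 3, v, 32, p), (39, 15, 27, d, 2, s), (39, 15, 27, d, 3, z), (39, 32, 30, n, 2, s), (39, 32, 30, n, 3, z)}.
Joining (T ⋈ S) and P on B yields {(14, 10, 38, y, 27, k, 28), (14, 10, 38, y, 27, k, 8), (14, 10, 38, y, 27, k, 9), (14, 10, 38, y, 32, p, 28), (14, 10, 38, y, 32, p, 8), (14, 10, 38, y, 32, p, 9), (14, 17, 20, c, 27, k, 28), (14, 17, 20, c, 27, k, 8), (14, 17, 20, c, 27, k, 9), (14, 17, 20, c, 32, p, 28), (14, 17, 20, c, 32, p, 8), (14, 17, 20, c, 32, p, 9), (14, 18, 15, y, 27, k, 28), (14, 18, 15, y, 27, k, 8), (14, 18, 15, y, 27, k, 9), (14, 18, 15, y, 32, p, 28), (14, 18, 15, y, 32, p, 8), (14, 18, 15, y, 32, p, 9), (14, 35, 13, u, 27, k, 28), (14, 35, 13, u, 27, k, 8), (14, 35, 13, u, 27, k, 9), (14, 35, 13, u, 32, p, 28), (14, 35, 13, u, 32, p, 8), (14, 35, 13, u, 32, p, 9), (14, 38, 3, u, 27, k, 28), (14, 38, 3, u, 27, k, 8), (14, 38, 3, u, 27, k, 9), (14, 38, 3, u, 32, p, 28), (14, 38, 3, u, 32, p, 8), (14, 38, 3, u, 32, p, 9), (14, 39, 3, v, 27, k, 28), (14, 39, 3, v, 27, k, 8), (14, 39, 3, v, 27, k, 9), (14, 39, 3, v, 32, p, 28), (14, 39, 3, v, 32, p, 8), (14, 39, 3, v, 32, p, 9)}.
σ[G ≠ 28]: keep tuples satisfying G ≠ 28 → {(14, 10, 38, y, 27, k, 8), (14, 10, 38, y, 27, k, 9), (14, 10, 38, y, 32, p, 8), (14, 10, 38, y, 32, p, 9), (14, 17, 20, c, 27, k, 8), (14, 17, 20, c, 27, k, 9), (14, 17, 20, c, 32, p, 8), (14, 17, 20, c, 32, p, 9), (14, 18, 15, y, 27, k, 8), (14, 18, 15, y, 27, k, 9), (14, 18, 15, y, 32, p, 8), (14, 18, 15, y, 32, p, 9), (14, 35, 13, u, 27, k, 8), (14, 35, 13, u, 27, k, 9), (14, 35, 13, u, 32, p, 8), (14, 35, 13, u, 32, p, 9), (14, 38, 3, u, 27, k, 8), (14, 38, 3, u, 27, k, 9), (14, 38, 3, u, 32, p, 8), (14, 38, 3, u, 32, p, 9), (14, 39, 3, v, 27, k, 8), (14, 39, 3, v, 27, k, 9), (14, 39, 3, v, 32, p, 8), (14, 39, 3, v, 32, p, 9)}
π_{A, G} gives {(10, 8), (10, 9), (17, 8), (17, 9), (18, 8), (18, 9), (35, 8), (35, 9), (38, 8), (38, 9), (39, 8), (39, 9)} (12 duplicate(s) eliminated).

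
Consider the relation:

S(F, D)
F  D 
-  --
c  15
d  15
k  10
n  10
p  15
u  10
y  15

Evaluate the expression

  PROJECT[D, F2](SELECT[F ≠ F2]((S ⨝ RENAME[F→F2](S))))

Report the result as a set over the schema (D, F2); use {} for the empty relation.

{(10, k), (10, n), (10, u), (15, c), (15, d), (15, p), (15, y)}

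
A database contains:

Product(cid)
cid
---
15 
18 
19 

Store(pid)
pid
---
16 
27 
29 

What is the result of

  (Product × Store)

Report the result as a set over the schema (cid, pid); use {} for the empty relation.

{(15, 16), (15, 27), (15, 29), (18, 16), (18, 27), (18, 29), (19, 16), (19, 27), (19, 29)}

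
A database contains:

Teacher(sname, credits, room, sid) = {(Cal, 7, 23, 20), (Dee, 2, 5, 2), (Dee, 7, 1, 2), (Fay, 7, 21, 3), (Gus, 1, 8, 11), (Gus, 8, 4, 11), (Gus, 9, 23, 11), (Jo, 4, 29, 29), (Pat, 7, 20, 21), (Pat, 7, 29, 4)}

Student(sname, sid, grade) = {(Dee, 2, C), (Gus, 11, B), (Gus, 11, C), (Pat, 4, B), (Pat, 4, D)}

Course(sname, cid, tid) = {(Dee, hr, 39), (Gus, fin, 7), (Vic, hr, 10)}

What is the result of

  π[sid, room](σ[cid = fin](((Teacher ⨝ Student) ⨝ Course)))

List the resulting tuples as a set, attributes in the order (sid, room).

Joining Teacher and Student on sname, sid yields {(Dee, 2, 5, 2, C), (Dee, 7, 1, 2, C), (Gus, 1, 8, 11, B), (Gus, 1, 8, 11, C), (Gus, 8, 4, 11, B), (Gus, 8, 4, 11, C), (Gus, 9, 23, 11, B), (Gus, 9, 23, 11, C), (Pat, 7, 29, 4, B), (Pat, 7, 29, 4, D)}.
Joining (Teacher ⨝ Student) and Course on sname yields {(Dee, 2, 5, 2, C, hr, 39), (Dee, 7, 1, 2, C, hr, 39), (Gus, 1, 8, 11, B, fin, 7), (Gus, 1, 8, 11, C, fin, 7), (Gus, 8, 4, 11, B, fin, 7), (Gus, 8, 4, 11, C, fin, 7), (Gus, 9, 23, 11, B, fin, 7), (Gus, 9, 23, 11, C, fin, 7)}.
Selection cid = fin: {(Gus, 1, 8, 11, B, fin, 7), (Gus, 1, 8, 11, C, fin, 7), (Gus, 8, 4, 11, B, fin, 7), (Gus, 8, 4, 11, C, fin, 7), (Gus, 9, 23, 11, B, fin, 7), (Gus, 9, 23, 11, C, fin, 7)}
Projecting to sid, room (3 duplicate(s) eliminated): {(11, 23), (11, 4), (11, 8)}

{(11, 23), (11, 4), (11, 8)}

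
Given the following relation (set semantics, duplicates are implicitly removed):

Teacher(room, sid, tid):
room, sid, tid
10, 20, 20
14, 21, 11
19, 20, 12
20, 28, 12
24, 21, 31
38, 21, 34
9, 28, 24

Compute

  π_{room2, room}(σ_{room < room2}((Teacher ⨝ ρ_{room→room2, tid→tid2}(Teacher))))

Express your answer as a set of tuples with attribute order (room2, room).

{(19, 10), (20, 9), (24, 14), (38, 14), (38, 24)}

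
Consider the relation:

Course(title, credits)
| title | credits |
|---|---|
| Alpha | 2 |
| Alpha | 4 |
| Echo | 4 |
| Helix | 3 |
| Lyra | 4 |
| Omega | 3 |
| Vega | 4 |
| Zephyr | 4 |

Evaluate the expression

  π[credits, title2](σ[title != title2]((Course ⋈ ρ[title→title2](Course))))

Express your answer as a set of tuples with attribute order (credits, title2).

{(3, Helix), (3, Omega), (4, Alpha), (4, Echo), (4, Lyra), (4, Vega), (4, Zephyr)}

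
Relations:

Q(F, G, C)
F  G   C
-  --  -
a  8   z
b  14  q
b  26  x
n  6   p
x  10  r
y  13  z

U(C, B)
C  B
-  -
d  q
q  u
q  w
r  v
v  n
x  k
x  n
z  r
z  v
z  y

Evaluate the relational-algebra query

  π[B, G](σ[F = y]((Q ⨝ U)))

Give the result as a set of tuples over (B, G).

{(r, 13), (v, 13), (y, 13)}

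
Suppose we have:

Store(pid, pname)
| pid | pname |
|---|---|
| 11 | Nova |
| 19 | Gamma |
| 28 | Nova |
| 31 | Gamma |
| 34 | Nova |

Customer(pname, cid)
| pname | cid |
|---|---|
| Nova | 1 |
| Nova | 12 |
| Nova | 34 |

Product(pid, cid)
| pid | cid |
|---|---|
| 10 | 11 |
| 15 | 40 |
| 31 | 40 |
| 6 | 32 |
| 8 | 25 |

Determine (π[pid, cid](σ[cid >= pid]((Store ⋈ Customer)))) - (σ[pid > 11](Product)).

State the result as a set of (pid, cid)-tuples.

Store ⋈ Customer (natural join on pname): {(11, Nova, 1), (11, Nova, 12), (11, Nova, 34), (28, Nova, 1), (28, Nova, 12), (28, Nova, 34), (34, Nova, 1), (34, Nova, 12), (34, Nova, 34)}
Filtering on cid >= pid leaves {(11, Nova, 12), (11, Nova, 34), (28, Nova, 34), (34, Nova, 34)}.
π[pid, cid]: project onto (pid, cid) → {(11, 12), (11, 34), (28, 34), (34, 34)}
Filtering on pid > 11 leaves {(15, 40), (31, 40)}.
Set difference of the two operands is {(11, 12), (11, 34), (28, 34), (34, 34)}.

{(11, 12), (11, 34), (28, 34), (34, 34)}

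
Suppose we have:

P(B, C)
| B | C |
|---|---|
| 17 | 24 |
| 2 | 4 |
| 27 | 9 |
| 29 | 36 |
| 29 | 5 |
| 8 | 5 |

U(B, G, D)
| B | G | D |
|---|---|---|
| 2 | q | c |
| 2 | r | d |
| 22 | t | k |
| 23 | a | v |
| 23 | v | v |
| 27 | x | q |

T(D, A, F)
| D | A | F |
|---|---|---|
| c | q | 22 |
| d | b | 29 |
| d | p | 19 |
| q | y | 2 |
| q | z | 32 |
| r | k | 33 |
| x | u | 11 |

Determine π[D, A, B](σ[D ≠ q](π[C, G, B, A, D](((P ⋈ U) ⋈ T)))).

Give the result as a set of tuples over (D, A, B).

{(c, q, 2), (d, b, 2), (d, p, 2)}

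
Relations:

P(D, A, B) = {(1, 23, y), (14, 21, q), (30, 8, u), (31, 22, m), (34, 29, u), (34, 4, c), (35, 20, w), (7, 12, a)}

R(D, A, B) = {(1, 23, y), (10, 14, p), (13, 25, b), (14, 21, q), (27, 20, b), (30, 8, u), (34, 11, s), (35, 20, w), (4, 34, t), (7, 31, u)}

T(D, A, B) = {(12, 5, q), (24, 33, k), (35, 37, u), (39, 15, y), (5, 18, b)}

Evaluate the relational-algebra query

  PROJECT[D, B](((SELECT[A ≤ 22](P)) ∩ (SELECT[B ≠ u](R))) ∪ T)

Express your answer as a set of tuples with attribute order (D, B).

σ[A ≤ 22]: keep tuples satisfying A ≤ 22 → {(14, 21, q), (30, 8, u), (31, 22, m), (34, 4, c), (35, 20, w), (7, 12, a)}
σ[B ≠ u]: keep tuples satisfying B ≠ u → {(1, 23, y), (10, 14, p), (13, 25, b), (14, 21, q), (27, 20, b), (34, 11, s), (35, 20, w), (4, 34, t)}
Intersection: {(14, 21, q), (30, 8, u), (31, 22, m), (34, 4, c), (35, 20, w), (7, 12, a)} with {(1, 23, y), (10, 14, p), (13, 25, b), (14, 21, q), (27, 20, b), (34, 11, s), (35, 20, w), (4, 34, t)} → {(14, 21, q), (35, 20, w)}
Union: {(14, 21, q), (35, 20, w)} with {(12, 5, q), (24, 33, k), (35, 37, u), (39, 15, y), (5, 18, b)} → {(12, 5, q), (14, 21, q), (24, 33, k), (35, 20, w), (35, 37, u), (39, 15, y), (5, 18, b)}
π[D, B]: project onto (D, B) → {(12, q), (14, q), (24, k), (35, u), (35, w), (39, y), (5, b)}

{(12, q), (14, q), (24, k), (35, u), (35, w), (39, y), (5, b)}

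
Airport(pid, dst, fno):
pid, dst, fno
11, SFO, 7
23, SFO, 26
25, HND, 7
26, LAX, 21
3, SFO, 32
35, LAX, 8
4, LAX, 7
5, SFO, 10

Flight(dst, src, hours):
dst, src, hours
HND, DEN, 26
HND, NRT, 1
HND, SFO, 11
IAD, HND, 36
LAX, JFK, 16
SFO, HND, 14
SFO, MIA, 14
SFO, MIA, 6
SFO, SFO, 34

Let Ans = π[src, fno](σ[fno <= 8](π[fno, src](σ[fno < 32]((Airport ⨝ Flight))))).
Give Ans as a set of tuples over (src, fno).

{(DEN, 7), (HND, 7), (JFK, 7), (JFK, 8), (MIA, 7), (NRT, 7), (SFO, 7)}

Airport ⋈ Flight (natural join on dst): {(11, SFO, 7, HND, 14), (11, SFO, 7, MIA, 14), (11, SFO, 7, MIA, 6), (11, SFO, 7, SFO, 34), (23, SFO, 26, HND, 14), (23, SFO, 26, MIA, 14), (23, SFO, 26, MIA, 6), (23, SFO, 26, SFO, 34), (25, HND, 7, DEN, 26), (25, HND, 7, NRT, 1), (25, HND, 7, SFO, 11), (26, LAX, 21, JFK, 16), (3, SFO, 32, HND, 14), (3, SFO, 32, MIA, 14), (3, SFO, 32, MIA, 6), (3, SFO, 32, SFO, 34), (35, LAX, 8, JFK, 16), (4, LAX, 7, JFK, 16), (5, SFO, 10, HND, 14), (5, SFO, 10, MIA, 14), (5, SFO, 10, MIA, 6), (5, SFO, 10, SFO, 34)}
Apply σ_{fno < 32}; surviving tuples: {(11, SFO, 7, HND, 14), (11, SFO, 7, MIA, 14), (11, SFO, 7, MIA, 6), (11, SFO, 7, SFO, 34), (23, SFO, 26, HND, 14), (23, SFO, 26, MIA, 14), (23, SFO, 26, MIA, 6), (23, SFO, 26, SFO, 34), (25, HND, 7, DEN, 26), (25, HND, 7, NRT, 1), (25, HND, 7, SFO, 11), (26, LAX, 21, JFK, 16), (35, LAX, 8, JFK, 16), (4, LAX, 7, JFK, 16), (5, SFO, 10, HND, 14), (5, SFO, 10, MIA, 14), (5, SFO, 10, MIA, 6), (5, SFO, 10, SFO, 34)}
π[fno, src]: project onto (fno, src) (4 duplicate(s) eliminated) → {(10, HND), (10, MIA), (10, SFO), (21, JFK), (26, HND), (26, MIA), (26, SFO), (7, DEN), (7, HND), (7, JFK), (7, MIA), (7, NRT), (7, SFO), (8, JFK)}
Apply σ_{fno <= 8}; surviving tuples: {(7, DEN), (7, HND), (7, JFK), (7, MIA), (7, NRT), (7, SFO), (8, JFK)}
π[src, fno]: project onto (src, fno) → {(DEN, 7), (HND, 7), (JFK, 7), (JFK, 8), (MIA, 7), (NRT, 7), (SFO, 7)}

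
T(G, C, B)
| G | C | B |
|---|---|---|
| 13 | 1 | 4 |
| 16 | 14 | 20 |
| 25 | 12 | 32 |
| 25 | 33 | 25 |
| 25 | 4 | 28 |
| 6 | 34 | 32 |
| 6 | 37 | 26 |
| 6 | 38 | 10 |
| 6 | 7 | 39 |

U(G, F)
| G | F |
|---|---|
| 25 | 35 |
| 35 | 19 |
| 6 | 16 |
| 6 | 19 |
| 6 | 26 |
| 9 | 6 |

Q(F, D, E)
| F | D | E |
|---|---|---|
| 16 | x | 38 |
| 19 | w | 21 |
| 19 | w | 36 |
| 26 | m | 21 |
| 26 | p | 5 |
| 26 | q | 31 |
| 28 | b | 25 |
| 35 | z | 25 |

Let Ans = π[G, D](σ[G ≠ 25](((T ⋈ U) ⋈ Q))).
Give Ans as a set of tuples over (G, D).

T ⋈ U (natural join on G): {(25, 12, 32, 35), (25, 33, 25, 35), (25, 4, 28, 35), (6, 34, 32, 16), (6, 34, 32, 19), (6, 34, 32, 26), (6, 37, 26, 16), (6, 37, 26, 19), (6, 37, 26, 26), (6, 38, 10, 16), (6, 38, 10, 19), (6, 38, 10, 26), (6, 7, 39, 16), (6, 7, 39, 19), (6, 7, 39, 26)}
(T ⋈ U) ⋈ Q (natural join on F): {(25, 12, 32, 35, z, 25), (25, 33, 25, 35, z, 25), (25, 4, 28, 35, z, 25), (6, 34, 32, 16, x, 38), (6, 34, 32, 19, w, 21), (6, 34, 32, 19, w, 36), (6, 34, 32, 26, m, 21), (6, 34, 32, 26, p, 5), (6, 34, 32, 26, q, 31), (6, 37, 26, 16, x, 38), (6, 37, 26, 19, w, 21), (6, 37, 26, 19, w, 36), (6, 37, 26, 26, m, 21), (6, 37, 26, 26, p, 5), (6, 37, 26, 26, q, 31), (6, 38, 10, 16, x, 38), (6, 38, 10, 19, w, 21), (6, 38, 10, 19, w, 36), (6, 38, 10, 26, m, 21), (6, 38, 10, 26, p, 5), (6, 38, 10, 26, q, 31), (6, 7, 39, 16, x, 38), (6, 7, 39, 19, w, 21), (6, 7, 39, 19, w, 36), (6, 7, 39, 26, m, 21), (6, 7, 39, 26, p, 5), (6, 7, 39, 26, q, 31)}
Filtering on G ≠ 25 leaves {(6, 34, 32, 16, x, 38), (6, 34, 32, 19, w, 21), (6, 34, 32, 19, w, 36), (6, 34, 32, 26, m, 21), (6, 34, 32, 26, p, 5), (6, 34, 32, 26, q, 31), (6, 37, 26, 16, x, 38), (6, 37, 26, 19, w, 21), (6, 37, 26, 19, w, 36), (6, 37, 26, 26, m, 21), (6, 37, 26, 26, p, 5), (6, 37, 26, 26, q, 31), (6, 38, 10, 16, x, 38), (6, 38, 10, 19, w, 21), (6, 38, 10, 19, w, 36), (6, 38, 10, 26, m, 21), (6, 38, 10, 26, p, 5), (6, 38, 10, 26, q, 31), (6, 7, 39, 16, x, 38), (6, 7, 39, 19, w, 21), (6, 7, 39, 19, w, 36), (6, 7, 39, 26, m, 21), (6, 7, 39, 26, p, 5), (6, 7, 39, 26, q, 31)}.
Projecting to G, D (19 duplicate(s) eliminated): {(6, m), (6, p), (6, q), (6, w), (6, x)}

{(6, m), (6, p), (6, q), (6, w), (6, x)}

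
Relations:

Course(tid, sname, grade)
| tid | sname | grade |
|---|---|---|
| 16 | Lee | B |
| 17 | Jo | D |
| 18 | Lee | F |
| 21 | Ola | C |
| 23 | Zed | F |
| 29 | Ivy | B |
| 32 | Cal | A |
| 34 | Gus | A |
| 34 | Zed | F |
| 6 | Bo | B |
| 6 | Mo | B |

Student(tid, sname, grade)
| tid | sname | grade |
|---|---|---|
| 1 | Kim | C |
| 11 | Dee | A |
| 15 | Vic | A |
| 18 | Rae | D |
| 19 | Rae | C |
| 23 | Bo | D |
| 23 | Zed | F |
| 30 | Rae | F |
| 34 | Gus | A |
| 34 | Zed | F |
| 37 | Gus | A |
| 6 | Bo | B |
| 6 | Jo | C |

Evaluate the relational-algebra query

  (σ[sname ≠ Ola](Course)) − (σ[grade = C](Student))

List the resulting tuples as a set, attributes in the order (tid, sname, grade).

{(16, Lee, B), (17, Jo, D), (18, Lee, F), (23, Zed, F), (29, Ivy, B), (32, Cal, A), (34, Gus, A), (34, Zed, F), (6, Bo, B), (6, Mo, B)}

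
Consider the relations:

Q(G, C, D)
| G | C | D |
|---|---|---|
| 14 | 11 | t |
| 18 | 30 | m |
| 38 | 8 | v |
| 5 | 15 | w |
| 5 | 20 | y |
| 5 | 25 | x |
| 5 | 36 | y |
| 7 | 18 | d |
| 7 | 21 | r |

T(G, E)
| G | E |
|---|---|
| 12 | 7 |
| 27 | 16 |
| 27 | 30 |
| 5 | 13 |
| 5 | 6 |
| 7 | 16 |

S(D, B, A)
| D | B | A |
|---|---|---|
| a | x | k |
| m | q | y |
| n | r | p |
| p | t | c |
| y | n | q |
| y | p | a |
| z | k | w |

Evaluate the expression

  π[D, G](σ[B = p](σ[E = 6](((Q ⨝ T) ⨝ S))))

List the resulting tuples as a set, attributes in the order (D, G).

{(y, 5)}

Natural join on G: {(5, 15, w, 13), (5, 15, w, 6), (5, 20, y, 13), (5, 20, y, 6), (5, 25, x, 13), (5, 25, x, 6), (5, 36, y, 13), (5, 36, y, 6), (7, 18, d, 16), (7, 21, r, 16)}
Natural join on D: {(5, 20, y, 13, n, q), (5, 20, y, 13, p, a), (5, 20, y, 6, n, q), (5, 20, y, 6, p, a), (5, 36, y, 13, n, q), (5, 36, y, 13, p, a), (5, 36, y, 6, n, q), (5, 36, y, 6, p, a)}
Selection E = 6: {(5, 20, y, 6, n, q), (5, 20, y, 6, p, a), (5, 36, y, 6, n, q), (5, 36, y, 6, p, a)}
Selection B = p: {(5, 20, y, 6, p, a), (5, 36, y, 6, p, a)}
π_{D, G} gives {(y, 5)} (1 duplicate(s) eliminated).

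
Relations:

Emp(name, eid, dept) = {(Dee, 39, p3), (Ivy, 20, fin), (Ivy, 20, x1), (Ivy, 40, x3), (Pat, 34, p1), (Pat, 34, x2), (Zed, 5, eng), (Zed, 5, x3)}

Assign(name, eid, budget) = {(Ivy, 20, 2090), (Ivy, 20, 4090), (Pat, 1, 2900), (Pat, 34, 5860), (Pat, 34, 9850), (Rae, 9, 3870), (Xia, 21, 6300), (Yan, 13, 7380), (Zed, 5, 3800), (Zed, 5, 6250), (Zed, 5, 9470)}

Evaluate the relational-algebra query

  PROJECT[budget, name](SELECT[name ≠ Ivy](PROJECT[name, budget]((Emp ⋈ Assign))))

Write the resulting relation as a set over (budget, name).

{(3800, Zed), (5860, Pat), (6250, Zed), (9470, Zed), (9850, Pat)}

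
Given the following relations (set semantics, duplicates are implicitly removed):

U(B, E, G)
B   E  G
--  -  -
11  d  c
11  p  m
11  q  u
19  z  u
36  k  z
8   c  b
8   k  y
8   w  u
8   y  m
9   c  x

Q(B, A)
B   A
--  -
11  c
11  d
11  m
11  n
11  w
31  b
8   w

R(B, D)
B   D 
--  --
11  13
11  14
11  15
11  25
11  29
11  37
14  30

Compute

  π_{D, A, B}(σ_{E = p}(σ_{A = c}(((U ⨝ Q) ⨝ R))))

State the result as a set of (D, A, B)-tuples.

{(13, c, 11), (14, c, 11), (15, c, 11), (25, c, 11), (29, c, 11), (37, c, 11)}

Joining U and Q on B yields {(11, d, c, c), (11, d, c, d), (11, d, c, m), (11, d, c, n), (11, d, c, w), (11, p, m, c), (11, p, m, d), (11, p, m, m), (11, p, m, n), (11, p, m, w), (11, q, u, c), (11, q, u, d), (11, q, u, m), (11, q, u, n), (11, q, u, w), (8, c, b, w), (8, k, y, w), (8, w, u, w), (8, y, m, w)}.
Joining (U ⨝ Q) and R on B yields {(11, d, c, c, 13), (11, d, c, c, 14), (11, d, c, c, 15), (11, d, c, c, 25), (11, d, c, c, 29), (11, d, c, c, 37), (11, d, c, d, 13), (11, d, c, d, 14), (11, d, c, d, 15), (11, d, c, d, 25), (11, d, c, d, 29), (11, d, c, d, 37), (11, d, c, m, 13), (11, d, c, m, 14), (11, d, c, m, 15), (11, d, c, m, 25), (11, d, c, m, 29), (11, d, c, m, 37), (11, d, c, n, 13), (11, d, c, n, 14), (11, d, c, n, 15), (11, d, c, n, 25), (11, d, c, n, 29), (11, d, c, n, 37), (11, d, c, w, 13), (11, d, c, w, 14), (11, d, c, w, 15), (11, d, c, w, 25), (11, d, c, w, 29), (11, d, c, w, 37), (11, p, m, c, 13), (11, p, m, c, 14), (11, p, m, c, 15), (11, p, m, c, 25), (11, p, m, c, 29), (11, p, m, c, 37), (11, p, m, d, 13), (11, p, m, d, 14), (11, p, m, d, 15), (11, p, m, d, 25), (11, p, m, d, 29), (11, p, m, d, 37), (11, p, m, m, 13), (11, p, m, m, 14), (11, p, m, m, 15), (11, p, m, m, 25), (11, p, m, m, 29), (11, p, m, m, 37), (11, p, m, n, 13), (11, p, m, n, 14), (11, p, m, n, 15), (11, p, m, n, 25), (11, p, m, n, 29), (11, p, m, n, 37), (11, p, m, w, 13), (11, p, m, w, 14), (11, p, m, w, 15), (11, p, m, w, 25), (11, p, m, w, 29), (11, p, m, w, 37), (11, q, u, c, 13), (11, q, u, c, 14), (11, q, u, c, 15), (11, q, u, c, 25), (11, q, u, c, 29), (11, q, u, c, 37), (11, q, u, d, 13), (11, q, u, d, 14), (11, q, u, d, 15), (11, q, u, d, 25), (11, q, u, d, 29), (11, q, u, d, 37), (11, q, u, m, 13), (11, q, u, m, 14), (11, q, u, m, 15), (11, q, u, m, 25), (11, q, u, m, 29), (11, q, u, m, 37), (11, q, u, n, 13), (11, q, u, n, 14), (11, q, u, n, 15), (11, q, u, n, 25), (11, q, u, n, 29), (11, q, u, n, 37), (11, q, u, w, 13), (11, q, u, w, 14), (11, q, u, w, 15), (11, q, u, w, 25), (11, q, u, w, 29), (11, q, u, w, 37)}.
Selection A = c: {(11, d, c, c, 13), (11, d, c, c, 14), (11, d, c, c, 15), (11, d, c, c, 25), (11, d, c, c, 29), (11, d, c, c, 37), (11, p, m, c, 13), (11, p, m, c, 14), (11, p, m, c, 15), (11, p, m, c, 25), (11, p, m, c, 29), (11, p, m, c, 37), (11, q, u, c, 13), (11, q, u, c, 14), (11, q, u, c, 15), (11, q, u, c, 25), (11, q, u, c, 29), (11, q, u, c, 37)}
Selection E = p: {(11, p, m, c, 13), (11, p, m, c, 14), (11, p, m, c, 15), (11, p, m, c, 25), (11, p, m, c, 29), (11, p, m, c, 37)}
Projecting to D, A, B: {(13, c, 11), (14, c, 11), (15, c, 11), (25, c, 11), (29, c, 11), (37, c, 11)}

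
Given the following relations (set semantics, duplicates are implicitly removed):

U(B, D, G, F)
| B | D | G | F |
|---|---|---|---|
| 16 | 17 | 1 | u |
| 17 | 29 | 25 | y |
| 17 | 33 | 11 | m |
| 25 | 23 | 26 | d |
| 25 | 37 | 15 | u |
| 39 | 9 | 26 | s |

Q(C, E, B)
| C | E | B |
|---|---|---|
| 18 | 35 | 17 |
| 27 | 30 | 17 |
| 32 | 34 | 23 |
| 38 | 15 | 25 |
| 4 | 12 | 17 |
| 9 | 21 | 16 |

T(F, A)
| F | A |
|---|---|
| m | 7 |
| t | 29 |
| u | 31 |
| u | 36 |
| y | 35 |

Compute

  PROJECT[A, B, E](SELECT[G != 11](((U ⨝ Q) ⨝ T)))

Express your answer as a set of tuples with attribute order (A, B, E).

Natural join on B: {(16, 17, 1, u, 9, 21), (17, 29, 25, y, 18, 35), (17, 29, 25, y, 27, 30), (17, 29, 25, y, 4, 12), (17, 33, 11, m, 18, 35), (17, 33, 11, m, 27, 30), (17, 33, 11, m, 4, 12), (25, 23, 26, d, 38, 15), (25, 37, 15, u, 38, 15)}
Natural join on F: {(16, 17, 1, u, 9, 21, 31), (16, 17, 1, u, 9, 21, 36), (17, 29, 25, y, 18, 35, 35), (17, 29, 25, y, 27, 30, 35), (17, 29, 25, y, 4, 12, 35), (17, 33, 11, m, 18, 35, 7), (17, 33, 11, m, 27, 30, 7), (17, 33, 11, m, 4, 12, 7), (25, 37, 15, u, 38, 15, 31), (25, 37, 15, u, 38, 15, 36)}
Apply σ_{G != 11}; surviving tuples: {(16, 17, 1, u, 9, 21, 31), (16, 17, 1, u, 9, 21, 36), (17, 29, 25, y, 18, 35, 35), (17, 29, 25, y, 27, 30, 35), (17, 29, 25, y, 4, 12, 35), (25, 37, 15, u, 38, 15, 31), (25, 37, 15, u, 38, 15, 36)}
π_{A, B, E} gives {(31, 16, 21), (31, 25, 15), (35, 17, 12), (35, 17, 30), (35, 17, 35), (36, 16, 21), (36, 25, 15)}.

{(31, 16, 21), (31, 25, 15), (35, 17, 12), (35, 17, 30), (35, 17, 35), (36, 16, 21), (36, 25, 15)}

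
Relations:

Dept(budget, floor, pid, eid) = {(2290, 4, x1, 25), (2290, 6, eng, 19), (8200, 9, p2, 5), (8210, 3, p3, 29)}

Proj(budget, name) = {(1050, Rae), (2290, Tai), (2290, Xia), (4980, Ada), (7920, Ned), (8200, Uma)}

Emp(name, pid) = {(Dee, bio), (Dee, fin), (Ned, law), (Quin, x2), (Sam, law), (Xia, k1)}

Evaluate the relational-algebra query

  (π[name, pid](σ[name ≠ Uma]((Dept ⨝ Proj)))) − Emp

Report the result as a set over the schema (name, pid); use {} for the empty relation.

{(Tai, eng), (Tai, x1), (Xia, eng), (Xia, x1)}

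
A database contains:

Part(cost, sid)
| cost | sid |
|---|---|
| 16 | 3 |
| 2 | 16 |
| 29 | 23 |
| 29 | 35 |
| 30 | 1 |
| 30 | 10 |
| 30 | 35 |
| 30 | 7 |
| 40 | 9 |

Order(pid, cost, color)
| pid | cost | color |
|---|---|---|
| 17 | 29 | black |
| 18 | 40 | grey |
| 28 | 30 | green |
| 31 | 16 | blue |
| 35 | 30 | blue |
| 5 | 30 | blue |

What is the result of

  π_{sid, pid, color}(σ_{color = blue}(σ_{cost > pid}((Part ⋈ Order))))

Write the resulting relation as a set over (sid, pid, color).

Part ⋈ Order (natural join on cost): {(16, 3, 31, blue), (29, 23, 17, black), (29, 35, 17, black), (30, 1, 28, green), (30, 1, 35, blue), (30, 1, 5, blue), (30, 10, 28, green), (30, 10, 35, blue), (30, 10, 5, blue), (30, 35, 28, green), (30, 35, 35, blue), (30, 35, 5, blue), (30, 7, 28, green), (30, 7, 35, blue), (30, 7, 5, blue), (40, 9, 18, grey)}
Filtering on cost > pid leaves {(29, 23, 17, black), (29, 35, 17, black), (30, 1, 28, green), (30, 1, 5, blue), (30, 10, 28, green), (30, 10, 5, blue), (30, 35, 28, green), (30, 35, 5, blue), (30, 7, 28, green), (30, 7, 5, blue), (40, 9, 18, grey)}.
Filtering on color = blue leaves {(30, 1, 5, blue), (30, 10, 5, blue), (30, 35, 5, blue), (30, 7, 5, blue)}.
π[sid, pid, color]: project onto (sid, pid, color) → {(1, 5, blue), (10, 5, blue), (35, 5, blue), (7, 5, blue)}

{(1, 5, blue), (10, 5, blue), (35, 5, blue), (7, 5, blue)}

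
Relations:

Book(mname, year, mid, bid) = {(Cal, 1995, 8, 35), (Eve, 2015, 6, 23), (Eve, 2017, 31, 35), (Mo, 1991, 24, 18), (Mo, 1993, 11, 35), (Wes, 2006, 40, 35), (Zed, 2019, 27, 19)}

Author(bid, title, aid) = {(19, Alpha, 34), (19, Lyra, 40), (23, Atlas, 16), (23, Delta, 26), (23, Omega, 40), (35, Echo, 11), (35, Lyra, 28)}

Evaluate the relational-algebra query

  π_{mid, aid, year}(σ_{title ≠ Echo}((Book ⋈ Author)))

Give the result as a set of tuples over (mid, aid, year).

Joining Book and Author on bid yields {(Cal, 1995, 8, 35, Echo, 11), (Cal, 1995, 8, 35, Lyra, 28), (Eve, 2015, 6, 23, Atlas, 16), (Eve, 2015, 6, 23, Delta, 26), (Eve, 2015, 6, 23, Omega, 40), (Eve, 2017, 31, 35, Echo, 11), (Eve, 2017, 31, 35, Lyra, 28), (Mo, 1993, 11, 35, Echo, 11), (Mo, 1993, 11, 35, Lyra, 28), (Wes, 2006, 40, 35, Echo, 11), (Wes, 2006, 40, 35, Lyra, 28), (Zed, 2019, 27, 19, Alpha, 34), (Zed, 2019, 27, 19, Lyra, 40)}.
Selection title ≠ Echo: {(Cal, 1995, 8, 35, Lyra, 28), (Eve, 2015, 6, 23, Atlas, 16), (Eve, 2015, 6, 23, Delta, 26), (Eve, 2015, 6, 23, Omega, 40), (Eve, 2017, 31, 35, Lyra, 28), (Mo, 1993, 11, 35, Lyra, 28), (Wes, 2006, 40, 35, Lyra, 28), (Zed, 2019, 27, 19, Alpha, 34), (Zed, 2019, 27, 19, Lyra, 40)}
π[mid, aid, year]: project onto (mid, aid, year) → {(11, 28, 1993), (27, 34, 2019), (27, 40, 2019), (31, 28, 2017), (40, 28, 2006), (6, 16, 2015), (6, 26, 2015), (6, 40, 2015), (8, 28, 1995)}

{(11, 28, 1993), (27, 34, 2019), (27, 40, 2019), (31, 28, 2017), (40, 28, 2006), (6, 16, 2015), (6, 26, 2015), (6, 40, 2015), (8, 28, 1995)}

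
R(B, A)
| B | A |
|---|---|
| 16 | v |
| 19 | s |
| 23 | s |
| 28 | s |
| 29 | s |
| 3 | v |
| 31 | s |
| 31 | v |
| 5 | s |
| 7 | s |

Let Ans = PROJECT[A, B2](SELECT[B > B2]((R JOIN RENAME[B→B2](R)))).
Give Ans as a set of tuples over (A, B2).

{(s, 19), (s, 23), (s, 28), (s, 29), (s, 5), (s, 7), (v, 16), (v, 3)}

ρ[B→B2]: schema becomes (B2, A); tuples unchanged.
Natural join on A: {(16, v, 16), (16, v, 3), (16, v, 31), (19, s, 19), (19, s, 23), (19, s, 28), (19, s, 29), (19, s, 31), (19, s, 5), (19, s, 7), (23, s, 19), (23, s, 23), (23, s, 28), (23, s, 29), (23, s, 31), (23, s, 5), (23, s, 7), (28, s, 19), (28, s, 23), (28, s, 28), (28, s, 29), (28, s, 31), (28, s, 5), (28, s, 7), (29, s, 19), (29, s, 23), (29, s, 28), (29, s, 29), (29, s, 31), (29, s, 5), (29, s, 7), (3, v, 16), (3, v, 3), (3, v, 31), (31, s, 19), (31, s, 23), (31, s, 28), (31, s, 29), (31, s, 31), (31, s, 5), (31, s, 7), (31, v, 16), (31, v, 3), (31, v, 31), (5, s, 19), (5, s, 23), (5, s, 28), (5, s, 29), (5, s, 31), (5, s, 5), (5, s, 7), (7, s, 19), (7, s, 23), (7, s, 28), (7, s, 29), (7, s, 31), (7, s, 5), (7, s, 7)}
Filtering on B > B2 leaves {(16, v, 3), (19, s, 5), (19, s, 7), (23, s, 19), (23, s, 5), (23, s, 7), (28, s, 19), (28, s, 23), (28, s, 5), (28, s, 7), (29, s, 19), (29, s, 23), (29, s, 28), (29, s, 5), (29, s, 7), (31, s, 19), (31, s, 23), (31, s, 28), (31, s, 29), (31, s, 5), (31, s, 7), (31, v, 16), (31, v, 3), (7, s, 5)}.
π[A, B2]: project onto (A, B2) (16 duplicate(s) eliminated) → {(s, 19), (s, 23), (s, 28), (s, 29), (s, 5), (s, 7), (v, 16), (v, 3)}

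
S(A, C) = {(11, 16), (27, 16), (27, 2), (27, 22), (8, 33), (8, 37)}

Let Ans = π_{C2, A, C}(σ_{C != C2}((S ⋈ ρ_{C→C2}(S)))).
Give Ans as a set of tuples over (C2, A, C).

ρ[C→C2]: schema becomes (A, C2); tuples unchanged.
S ⋈ ρ_{C→C2}(S) (natural join on A): {(11, 16, 16), (27, 16, 16), (27, 16, 2), (27, 16, 22), (27, 2, 16), (27, 2, 2), (27, 2, 22), (27, 22, 16), (27, 22, 2), (27, 22, 22), (8, 33, 33), (8, 33, 37), (8, 37, 33), (8, 37, 37)}
σ[C != C2]: keep tuples satisfying C != C2 → {(27, 16, 2), (27, 16, 22), (27, 2, 16), (27, 2, 22), (27, 22, 16), (27, 22, 2), (8, 33, 37), (8, 37, 33)}
π[C2, A, C]: project onto (C2, A, C) → {(16, 27, 2), (16, 27, 22), (2, 27, 16), (2, 27, 22), (22, 27, 16), (22, 27, 2), (33, 8, 37), (37, 8, 33)}

{(16, 27, 2), (16, 27, 22), (2, 27, 16), (2, 27, 22), (22, 27, 16), (22, 27, 2), (33, 8, 37), (37, 8, 33)}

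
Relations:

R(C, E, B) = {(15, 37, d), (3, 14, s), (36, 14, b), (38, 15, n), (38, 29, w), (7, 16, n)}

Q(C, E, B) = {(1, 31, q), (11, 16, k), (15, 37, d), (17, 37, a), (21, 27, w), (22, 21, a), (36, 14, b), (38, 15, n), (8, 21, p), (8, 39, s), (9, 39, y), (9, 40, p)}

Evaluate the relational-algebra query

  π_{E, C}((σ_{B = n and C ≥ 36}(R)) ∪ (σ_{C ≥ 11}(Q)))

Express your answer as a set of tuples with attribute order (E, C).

{(14, 36), (15, 38), (16, 11), (21, 22), (27, 21), (37, 15), (37, 17)}

Filtering on B = n and C ≥ 36 leaves {(38, 15, n)}.
Filtering on C ≥ 11 leaves {(11, 16, k), (15, 37, d), (17, 37, a), (21, 27, w), (22, 21, a), (36, 14, b), (38, 15, n)}.
Set union of the two operands is {(11, 16, k), (15, 37, d), (17, 37, a), (21, 27, w), (22, 21, a), (36, 14, b), (38, 15, n)}.
Projecting to E, C: {(14, 36), (15, 38), (16, 11), (21, 22), (27, 21), (37, 15), (37, 17)}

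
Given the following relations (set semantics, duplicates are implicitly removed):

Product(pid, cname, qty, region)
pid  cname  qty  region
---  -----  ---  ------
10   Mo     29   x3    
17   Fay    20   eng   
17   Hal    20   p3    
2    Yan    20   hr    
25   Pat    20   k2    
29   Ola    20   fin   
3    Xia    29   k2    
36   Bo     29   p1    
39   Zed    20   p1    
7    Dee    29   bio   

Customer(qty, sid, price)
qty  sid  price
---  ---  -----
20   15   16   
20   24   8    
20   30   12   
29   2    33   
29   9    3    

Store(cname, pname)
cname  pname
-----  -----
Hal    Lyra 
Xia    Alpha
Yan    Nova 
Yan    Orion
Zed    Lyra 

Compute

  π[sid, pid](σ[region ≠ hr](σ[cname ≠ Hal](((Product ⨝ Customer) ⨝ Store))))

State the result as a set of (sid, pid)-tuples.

{(15, 39), (2, 3), (24, 39), (30, 39), (9, 3)}

Natural join on qty: {(10, Mo, 29, x3, 2, 33), (10, Mo, 29, x3, 9, 3), (17, Fay, 20, eng, 15, 16), (17, Fay, 20, eng, 24, 8), (17, Fay, 20, eng, 30, 12), (17, Hal, 20, p3, 15, 16), (17, Hal, 20, p3, 24, 8), (17, Hal, 20, p3, 30, 12), (2, Yan, 20, hr, 15, 16), (2, Yan, 20, hr, 24, 8), (2, Yan, 20, hr, 30, 12), (25, Pat, 20, k2, 15, 16), (25, Pat, 20, k2, 24, 8), (25, Pat, 20, k2, 30, 12), (29, Ola, 20, fin, 15, 16), (29, Ola, 20, fin, 24, 8), (29, Ola, 20, fin, 30, 12), (3, Xia, 29, k2, 2, 33), (3, Xia, 29, k2, 9, 3), (36, Bo, 29, p1, 2, 33), (36, Bo, 29, p1, 9, 3), (39, Zed, 20, p1, 15, 16), (39, Zed, 20, p1, 24, 8), (39, Zed, 20, p1, 30, 12), (7, Dee, 29, bio, 2, 33), (7, Dee, 29, bio, 9, 3)}
Natural join on cname: {(17, Hal, 20, p3, 15, 16, Lyra), (17, Hal, 20, p3, 24, 8, Lyra), (17, Hal, 20, p3, 30, 12, Lyra), (2, Yan, 20, hr, 15, 16, Nova), (2, Yan, 20, hr, 15, 16, Orion), (2, Yan, 20, hr, 24, 8, Nova), (2, Yan, 20, hr, 24, 8, Orion), (2, Yan, 20, hr, 30, 12, Nova), (2, Yan, 20, hr, 30, 12, Orion), (3, Xia, 29, k2, 2, 33, Alpha), (3, Xia, 29, k2, 9, 3, Alpha), (39, Zed, 20, p1, 15, 16, Lyra), (39, Zed, 20, p1, 24, 8, Lyra), (39, Zed, 20, p1, 30, 12, Lyra)}
Filtering on cname ≠ Hal leaves {(2, Yan, 20, hr, 15, 16, Nova), (2, Yan, 20, hr, 15, 16, Orion), (2, Yan, 20, hr, 24, 8, Nova), (2, Yan, 20, hr, 24, 8, Orion), (2, Yan, 20, hr, 30, 12, Nova), (2, Yan, 20, hr, 30, 12, Orion), (3, Xia, 29, k2, 2, 33, Alpha), (3, Xia, 29, k2, 9, 3, Alpha), (39, Zed, 20, p1, 15, 16, Lyra), (39, Zed, 20, p1, 24, 8, Lyra), (39, Zed, 20, p1, 30, 12, Lyra)}.
Filtering on region ≠ hr leaves {(3, Xia, 29, k2, 2, 33, Alpha), (3, Xia, 29, k2, 9, 3, Alpha), (39, Zed, 20, p1, 15, 16, Lyra), (39, Zed, 20, p1, 24, 8, Lyra), (39, Zed, 20, p1, 30, 12, Lyra)}.
Keep only column(s) sid, pid: {(15, 39), (2, 3), (24, 39), (30, 39), (9, 3)}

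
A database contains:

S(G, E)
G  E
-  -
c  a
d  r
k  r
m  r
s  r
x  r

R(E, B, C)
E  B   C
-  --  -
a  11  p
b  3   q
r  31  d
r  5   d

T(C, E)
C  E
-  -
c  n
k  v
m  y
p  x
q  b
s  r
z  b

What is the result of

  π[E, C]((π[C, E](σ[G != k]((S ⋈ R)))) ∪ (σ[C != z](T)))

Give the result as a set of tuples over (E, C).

Natural join on E: {(c, a, 11, p), (d, r, 31, d), (d, r, 5, d), (k, r, 31, d), (k, r, 5, d), (m, r, 31, d), (m, r, 5, d), (s, r, 31, d), (s, r, 5, d), (x, r, 31, d), (x, r, 5, d)}
Apply σ_{G != k}; surviving tuples: {(c, a, 11, p), (d, r, 31, d), (d, r, 5, d), (m, r, 31, d), (m, r, 5, d), (s, r, 31, d), (s, r, 5, d), (x, r, 31, d), (x, r, 5, d)}
Projecting to C, E (7 duplicate(s) eliminated): {(d, r), (p, a)}
Apply σ_{C != z}; surviving tuples: {(c, n), (k, v), (m, y), (p, x), (q, b), (s, r)}
Set union of the two operands is {(c, n), (d, r), (k, v), (m, y), (p, a), (p, x), (q, b), (s, r)}.
Projecting to E, C: {(a, p), (b, q), (n, c), (r, d), (r, s), (v, k), (x, p), (y, m)}

{(a, p), (b, q), (n, c), (r, d), (r, s), (v, k), (x, p), (y, m)}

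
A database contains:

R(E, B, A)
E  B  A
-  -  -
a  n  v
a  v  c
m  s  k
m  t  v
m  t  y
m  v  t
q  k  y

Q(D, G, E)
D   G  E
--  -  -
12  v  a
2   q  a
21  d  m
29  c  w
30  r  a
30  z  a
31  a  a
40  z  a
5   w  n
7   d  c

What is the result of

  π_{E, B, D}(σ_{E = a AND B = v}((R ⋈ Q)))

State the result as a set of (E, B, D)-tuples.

{(a, v, 12), (a, v, 2), (a, v, 30), (a, v, 31), (a, v, 40)}

R ⋈ Q (natural join on E): {(a, n, v, 12, v), (a, n, v, 2, q), (a, n, v, 30, r), (a, n, v, 30, z), (a, n, v, 31, a), (a, n, v, 40, z), (a, v, c, 12, v), (a, v, c, 2, q), (a, v, c, 30, r), (a, v, c, 30, z), (a, v, c, 31, a), (a, v, c, 40, z), (m, s, k, 21, d), (m, t, v, 21, d), (m, t, y, 21, d), (m, v, t, 21, d)}
Selection E = a AND B = v: {(a, v, c, 12, v), (a, v, c, 2, q), (a, v, c, 30, r), (a, v, c, 30, z), (a, v, c, 31, a), (a, v, c, 40, z)}
π[E, B, D]: project onto (E, B, D) (1 duplicate(s) eliminated) → {(a, v, 12), (a, v, 2), (a, v, 30), (a, v, 31), (a, v, 40)}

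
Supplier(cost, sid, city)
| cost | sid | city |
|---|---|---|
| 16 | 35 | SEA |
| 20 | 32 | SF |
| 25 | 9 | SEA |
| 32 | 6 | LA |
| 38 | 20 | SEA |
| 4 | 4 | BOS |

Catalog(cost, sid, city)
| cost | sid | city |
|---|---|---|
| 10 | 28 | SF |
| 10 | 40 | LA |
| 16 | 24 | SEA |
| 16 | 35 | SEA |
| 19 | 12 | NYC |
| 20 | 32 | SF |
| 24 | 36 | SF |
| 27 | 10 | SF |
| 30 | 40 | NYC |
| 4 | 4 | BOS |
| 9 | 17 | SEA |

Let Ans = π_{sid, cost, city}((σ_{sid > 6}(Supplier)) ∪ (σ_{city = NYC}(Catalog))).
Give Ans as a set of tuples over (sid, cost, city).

σ[sid > 6]: keep tuples satisfying sid > 6 → {(16, 35, SEA), (20, 32, SF), (25, 9, SEA), (38, 20, SEA)}
σ[city = NYC]: keep tuples satisfying city = NYC → {(19, 12, NYC), (30, 40, NYC)}
Union: {(16, 35, SEA), (20, 32, SF), (25, 9, SEA), (38, 20, SEA)} with {(19, 12, NYC), (30, 40, NYC)} → {(16, 35, SEA), (19, 12, NYC), (20, 32, SF), (25, 9, SEA), (30, 40, NYC), (38, 20, SEA)}
π[sid, cost, city]: project onto (sid, cost, city) → {(12, 19, NYC), (20, 38, SEA), (32, 20, SF), (35, 16, SEA), (40, 30, NYC), (9, 25, SEA)}

{(12, 19, NYC), (20, 38, SEA), (32, 20, SF), (35, 16, SEA), (40, 30, NYC), (9, 25, SEA)}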